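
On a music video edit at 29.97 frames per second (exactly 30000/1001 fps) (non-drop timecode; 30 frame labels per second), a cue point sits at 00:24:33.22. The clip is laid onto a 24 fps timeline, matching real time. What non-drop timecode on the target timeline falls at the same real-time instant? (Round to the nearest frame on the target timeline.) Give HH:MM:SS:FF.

Source frame index: (0×3600 + 24×60 + 33) × 30 + 22 = 44212.
Real time: 44212 / (30000/1001) = 11064053/7500 s.
Target frame: (11064053/7500) × (24) = 22128106/625 ≈ 35404.970 → 35405.
At 24 labels/s: frame 35405 → 00:24:35:05.

00:24:35:05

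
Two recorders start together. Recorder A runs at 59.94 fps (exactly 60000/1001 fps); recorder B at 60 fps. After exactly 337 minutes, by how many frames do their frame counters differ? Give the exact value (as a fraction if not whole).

1213200/1001 frames

337 min = 20220 s.
A emits 60000/1001 × 20220 = 1213200000/1001 frames; B emits 60 × 20220 = 1213200.
Difference = 1213200/1001 frames (≈ 1211.9880); B is ahead of A.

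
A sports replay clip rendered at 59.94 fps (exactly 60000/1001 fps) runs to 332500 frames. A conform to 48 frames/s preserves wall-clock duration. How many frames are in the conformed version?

Target frames = source frames × (target rate / source rate) = 332500 × (48)/(60000/1001) = 332500 × 1001/1250 = 266266.

266266 frames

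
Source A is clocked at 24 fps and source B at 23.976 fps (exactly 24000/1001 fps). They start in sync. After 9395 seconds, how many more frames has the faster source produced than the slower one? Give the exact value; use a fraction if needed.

225480/1001 frames

A emits 24 × 9395 = 225480 frames; B emits 24000/1001 × 9395 = 225480000/1001.
Difference = 225480/1001 frames (≈ 225.2547); B is behind A.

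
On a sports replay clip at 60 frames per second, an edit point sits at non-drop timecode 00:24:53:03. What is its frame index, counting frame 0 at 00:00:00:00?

Total seconds to the label: (0 × 3600 + 24 × 60 + 53) = 1493.
Frame index = 1493 × 60 + 3 = 89583.

89583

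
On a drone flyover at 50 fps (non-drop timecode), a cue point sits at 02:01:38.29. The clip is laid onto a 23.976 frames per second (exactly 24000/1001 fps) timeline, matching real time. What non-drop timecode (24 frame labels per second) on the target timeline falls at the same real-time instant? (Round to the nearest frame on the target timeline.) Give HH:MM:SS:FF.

02:01:31:07

Source frame index: (2×3600 + 1×60 + 38) × 50 + 29 = 364929.
Real time: 364929 / (50) = 364929/50 s.
Target frame: (364929/50) × (24000/1001) = 175165920/1001 ≈ 174990.929 → 174991.
At 24 labels/s: frame 174991 → 02:01:31:07.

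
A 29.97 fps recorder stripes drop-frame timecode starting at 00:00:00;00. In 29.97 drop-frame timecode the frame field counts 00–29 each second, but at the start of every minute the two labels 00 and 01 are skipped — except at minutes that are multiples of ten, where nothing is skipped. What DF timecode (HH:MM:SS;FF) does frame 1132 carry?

Ten DF minutes hold 17982 frames, so frame 1132 lies in block 0 (frames 0–17981) with 1132 frames into that block.
The block's first minute is 1800 frames and the rest 1798 each; 1132 frames reaches minute 0, so 0 × 18 + 0 × 2 = 0 labels have been skipped so far.
Adding those back, label number 1132 + 0 = 1132 at 30 labels/s is 37 s + 22 f = 0 h 0 min 37 s frame 22, i.e. 00:00:37;22.

00:00:37;22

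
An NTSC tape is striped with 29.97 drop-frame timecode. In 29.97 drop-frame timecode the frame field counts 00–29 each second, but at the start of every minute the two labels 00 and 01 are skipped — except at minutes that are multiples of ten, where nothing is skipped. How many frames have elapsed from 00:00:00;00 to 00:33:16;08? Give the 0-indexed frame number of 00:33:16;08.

59828

Complete 10-minute blocks: 3, each 17982 frames → 53946.
Remaining 3 whole minutes in the current block: 1800 + 2 × 1798 = 5396 frames.
Within the current minute: 16 × 30 + 8 − 2 = 486 (labels ;00/;01 skipped at this minute). Total = 53946 + 5396 + 486 = 59828.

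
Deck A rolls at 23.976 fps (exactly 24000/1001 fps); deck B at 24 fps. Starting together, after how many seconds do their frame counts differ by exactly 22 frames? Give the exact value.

The gap grows by |24 − 24000/1001| = 24/1001 frames per second.
Time for a 22-frame gap: 22 ÷ (24/1001) = 11011/12 s.

11011/12 seconds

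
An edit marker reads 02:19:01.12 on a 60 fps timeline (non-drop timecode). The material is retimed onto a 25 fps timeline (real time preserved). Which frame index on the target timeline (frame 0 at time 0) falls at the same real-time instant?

Source frame index: (2×3600 + 19×60 + 1) × 60 + 12 = 500472.
Real time: 500472 / (60) = 41706/5 s.
Target frame: (41706/5) × (25) = 208530.

frame 208530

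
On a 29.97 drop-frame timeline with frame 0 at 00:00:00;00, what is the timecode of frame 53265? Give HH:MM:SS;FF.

00:29:37;09

Ten DF minutes hold 17982 frames, so frame 53265 lies in block 2 (frames 35964–53945) with 17301 frames into that block.
The block's first minute is 1800 frames and the rest 1798 each; 17301 frames reaches minute 9, so 2 × 18 + 9 × 2 = 54 labels have been skipped so far.
Adding those back, label number 53265 + 54 = 53319 at 30 labels/s is 1777 s + 9 f = 0 h 29 min 37 s frame 9, i.e. 00:29:37;09.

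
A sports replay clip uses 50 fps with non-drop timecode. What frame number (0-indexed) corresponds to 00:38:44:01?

Total seconds to the label: (0 × 3600 + 38 × 60 + 44) = 2324.
Frame index = 2324 × 50 + 1 = 116201.

116201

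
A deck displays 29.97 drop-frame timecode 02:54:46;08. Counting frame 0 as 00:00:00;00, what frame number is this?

Complete 10-minute blocks: 17, each 17982 frames → 305694.
Remaining 4 whole minutes in the current block: 1800 + 3 × 1798 = 7194 frames.
Within the current minute: 46 × 30 + 8 − 2 = 1386 (labels ;00/;01 skipped at this minute). Total = 305694 + 7194 + 1386 = 314274.

314274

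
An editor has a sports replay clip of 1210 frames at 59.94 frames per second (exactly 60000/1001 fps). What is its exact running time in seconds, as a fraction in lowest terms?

Running time = 1210 ÷ (60000/1001) = 1210 × 1001/60000 = 121121/6000 s.

121121/6000 seconds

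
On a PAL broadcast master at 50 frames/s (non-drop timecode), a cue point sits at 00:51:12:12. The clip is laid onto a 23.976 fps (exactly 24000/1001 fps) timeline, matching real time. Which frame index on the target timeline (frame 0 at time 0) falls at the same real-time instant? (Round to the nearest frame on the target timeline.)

Source frame index: (0×3600 + 51×60 + 12) × 50 + 12 = 153612.
Real time: 153612 / (50) = 76806/25 s.
Target frame: (76806/25) × (24000/1001) = 73733760/1001 ≈ 73660.100 → 73660.

frame 73660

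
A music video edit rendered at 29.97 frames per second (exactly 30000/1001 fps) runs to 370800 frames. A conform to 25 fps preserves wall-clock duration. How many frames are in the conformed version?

Target frames = source frames × (target rate / source rate) = 370800 × (25)/(30000/1001) = 370800 × 1001/1200 = 309309.

309309 frames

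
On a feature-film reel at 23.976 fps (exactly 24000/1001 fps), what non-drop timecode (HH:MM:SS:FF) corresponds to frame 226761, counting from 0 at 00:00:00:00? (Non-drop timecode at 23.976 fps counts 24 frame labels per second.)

226761 ÷ 24 = 9448 full seconds, remainder 9 frames.
9448 s = 2 h 37 min 28 s.
Timecode: 02:37:28:09.

02:37:28:09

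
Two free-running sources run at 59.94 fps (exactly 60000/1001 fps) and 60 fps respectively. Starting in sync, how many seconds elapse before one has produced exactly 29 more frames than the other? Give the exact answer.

29029/60 seconds

The gap grows by |60 − 60000/1001| = 60/1001 frames per second.
Time for a 29-frame gap: 29 ÷ (60/1001) = 29029/60 s.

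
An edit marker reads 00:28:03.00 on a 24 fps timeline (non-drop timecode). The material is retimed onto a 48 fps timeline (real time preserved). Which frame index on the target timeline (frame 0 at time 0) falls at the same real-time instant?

frame 80784

Source frame index: (0×3600 + 28×60 + 3) × 24 + 0 = 40392.
Real time: 40392 / (24) = 1683 s.
Target frame: (1683) × (48) = 80784.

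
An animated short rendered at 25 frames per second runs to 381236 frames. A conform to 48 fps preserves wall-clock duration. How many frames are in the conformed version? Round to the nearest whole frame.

731973 frames

Frames at target rate = 381236 × (48) / (25) = 18299328/25 ≈ 731973.120.
Nearest whole frame: 731973.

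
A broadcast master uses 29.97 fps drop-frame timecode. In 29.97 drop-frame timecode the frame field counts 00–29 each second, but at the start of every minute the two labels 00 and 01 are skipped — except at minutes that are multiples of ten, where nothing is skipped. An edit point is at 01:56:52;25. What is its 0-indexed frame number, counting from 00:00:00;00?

As if non-drop at 30 labels/s: (1 × 3600 + 56 × 60 + 52) × 30 + 25 = 210385.
Minute boundaries passed: 116; those not divisible by 10: 116 − 11 = 105; dropped labels = 2 × 105 = 210.
Actual frame index = 210385 − 210 = 210175.

210175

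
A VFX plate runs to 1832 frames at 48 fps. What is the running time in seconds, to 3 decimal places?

Running time = 1832 × 1/48 = 229/6 s ≈ 38.167 s.

38.167 seconds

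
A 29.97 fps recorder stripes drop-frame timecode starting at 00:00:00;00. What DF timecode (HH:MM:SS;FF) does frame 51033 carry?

00:28:22;25

Each 10-minute DF block holds 10 × 60 × 30 − 9 × 2 = 17982 frames. 51033 ÷ 17982 → 2 full blocks, remainder 15069.
Within the partial block the first minute is 1800 frames and each further minute 1798, so 8 further minute boundaries passed. Total skipped labels = 18 × 2 + 2 × 8 = 52.
Non-drop label index = 51033 + 52 = 51085; at 30 labels/s that is 00:28:22:25, i.e. DF 00:28:22;25.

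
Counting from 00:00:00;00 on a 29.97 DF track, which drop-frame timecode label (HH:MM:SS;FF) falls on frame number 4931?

00:02:44;15

Ten DF minutes hold 17982 frames, so frame 4931 lies in block 0 (frames 0–17981) with 4931 frames into that block.
The block's first minute is 1800 frames and the rest 1798 each; 4931 frames reaches minute 2, so 0 × 18 + 2 × 2 = 4 labels have been skipped so far.
Adding those back, label number 4931 + 4 = 4935 at 30 labels/s is 164 s + 15 f = 0 h 2 min 44 s frame 15, i.e. 00:02:44;15.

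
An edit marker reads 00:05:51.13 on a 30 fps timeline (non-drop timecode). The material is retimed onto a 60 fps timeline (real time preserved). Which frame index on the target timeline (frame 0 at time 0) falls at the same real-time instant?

frame 21086

Source frame index: (0×3600 + 5×60 + 51) × 30 + 13 = 10543.
Real time: 10543 / (30) = 10543/30 s.
Target frame: (10543/30) × (60) = 21086.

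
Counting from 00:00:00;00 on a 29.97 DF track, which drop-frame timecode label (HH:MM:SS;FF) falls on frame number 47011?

00:26:08;19

Each 10-minute DF block holds 10 × 60 × 30 − 9 × 2 = 17982 frames. 47011 ÷ 17982 → 2 full blocks, remainder 11047.
Within the partial block the first minute is 1800 frames and each further minute 1798, so 6 further minute boundaries passed. Total skipped labels = 18 × 2 + 2 × 6 = 48.
Non-drop label index = 47011 + 48 = 47059; at 30 labels/s that is 00:26:08:19, i.e. DF 00:26:08;19.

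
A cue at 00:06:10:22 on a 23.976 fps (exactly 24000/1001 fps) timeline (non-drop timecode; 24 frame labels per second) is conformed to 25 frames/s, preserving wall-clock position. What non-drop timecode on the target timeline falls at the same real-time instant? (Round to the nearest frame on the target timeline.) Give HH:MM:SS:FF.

00:06:11:07

Source frame index: (0×3600 + 6×60 + 10) × 24 + 22 = 8902.
Real time: 8902 / (24000/1001) = 4455451/12000 s.
Target frame: (4455451/12000) × (25) = 4455451/480 ≈ 9282.190 → 9282.
At 25 labels/s: frame 9282 → 00:06:11:07.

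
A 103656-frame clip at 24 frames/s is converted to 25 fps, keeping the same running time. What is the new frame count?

107975 frames

Target frames = source frames × (target rate / source rate) = 103656 × (25)/(24) = 103656 × 25/24 = 107975.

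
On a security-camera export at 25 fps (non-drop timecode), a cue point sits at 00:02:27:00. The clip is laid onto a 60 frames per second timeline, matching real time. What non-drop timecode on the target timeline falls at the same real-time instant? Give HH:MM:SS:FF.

00:02:27:00

Source frame index: (0×3600 + 2×60 + 27) × 25 + 0 = 3675.
Real time: 3675 / (25) = 147 s.
Target frame: (147) × (60) = 8820.
At 60 labels/s: frame 8820 → 00:02:27:00.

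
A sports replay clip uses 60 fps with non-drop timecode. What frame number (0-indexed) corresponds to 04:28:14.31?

Total seconds to the label: (4 × 3600 + 28 × 60 + 14) = 16094.
Frame index = 16094 × 60 + 31 = 965671.

965671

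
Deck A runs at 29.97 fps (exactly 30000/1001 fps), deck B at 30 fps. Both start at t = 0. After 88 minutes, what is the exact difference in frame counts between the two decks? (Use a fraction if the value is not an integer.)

14400/91 frames

88 min = 5280 s.
A emits 30000/1001 × 5280 = 14400000/91 frames; B emits 30 × 5280 = 158400.
Difference = 14400/91 frames (≈ 158.2418); B is ahead of A.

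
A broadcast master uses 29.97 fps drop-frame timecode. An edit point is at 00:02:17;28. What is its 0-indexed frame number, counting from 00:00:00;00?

As if non-drop at 30 labels/s: (0 × 3600 + 2 × 60 + 17) × 30 + 28 = 4138.
Minute boundaries passed: 2; those not divisible by 10: 2 − 0 = 2; dropped labels = 2 × 2 = 4.
Actual frame index = 4138 − 4 = 4134.

4134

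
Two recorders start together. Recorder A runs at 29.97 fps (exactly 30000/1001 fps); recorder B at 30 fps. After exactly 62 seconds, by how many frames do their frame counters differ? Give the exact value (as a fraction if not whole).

1860/1001 frames

A emits 30000/1001 × 62 = 1860000/1001 frames; B emits 30 × 62 = 1860.
Difference = 1860/1001 frames (≈ 1.8581); B is ahead of A.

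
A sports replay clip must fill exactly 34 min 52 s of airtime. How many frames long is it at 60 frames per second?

34 min 52 s = 2092 s.
Frames = 2092 × 60 = 125520.

125520 frames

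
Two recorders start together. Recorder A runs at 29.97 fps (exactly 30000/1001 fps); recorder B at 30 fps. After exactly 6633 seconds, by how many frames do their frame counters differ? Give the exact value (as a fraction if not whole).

A emits 30000/1001 × 6633 = 18090000/91 frames; B emits 30 × 6633 = 198990.
Difference = 18090/91 frames (≈ 198.7912); B is ahead of A.

18090/91 frames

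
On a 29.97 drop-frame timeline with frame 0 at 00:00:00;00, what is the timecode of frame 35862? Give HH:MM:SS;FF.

Each 10-minute DF block holds 10 × 60 × 30 − 9 × 2 = 17982 frames. 35862 ÷ 17982 → 1 full block, remainder 17880.
Within the partial block the first minute is 1800 frames and each further minute 1798, so 9 further minute boundaries passed. Total skipped labels = 18 × 1 + 2 × 9 = 36.
Non-drop label index = 35862 + 36 = 35898; at 30 labels/s that is 00:19:56:18, i.e. DF 00:19:56;18.

00:19:56;18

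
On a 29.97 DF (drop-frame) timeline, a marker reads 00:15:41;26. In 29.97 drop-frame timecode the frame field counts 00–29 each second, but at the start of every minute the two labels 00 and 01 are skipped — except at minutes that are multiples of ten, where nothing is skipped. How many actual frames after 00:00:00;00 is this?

28228

As if non-drop at 30 labels/s: (0 × 3600 + 15 × 60 + 41) × 30 + 26 = 28256.
Minute boundaries passed: 15; those not divisible by 10: 15 − 1 = 14; dropped labels = 2 × 14 = 28.
Actual frame index = 28256 − 28 = 28228.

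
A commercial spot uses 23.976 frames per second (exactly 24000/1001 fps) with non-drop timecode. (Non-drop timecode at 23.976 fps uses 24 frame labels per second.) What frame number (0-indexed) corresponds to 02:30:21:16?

frame 216520

Total seconds to the label: (2 × 3600 + 30 × 60 + 21) = 9021.
Frame index = 9021 × 24 + 16 = 216520.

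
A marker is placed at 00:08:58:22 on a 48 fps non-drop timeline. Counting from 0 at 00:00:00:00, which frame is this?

Total seconds to the label: (0 × 3600 + 8 × 60 + 58) = 538.
Frame index = 538 × 48 + 22 = 25846.

frame 25846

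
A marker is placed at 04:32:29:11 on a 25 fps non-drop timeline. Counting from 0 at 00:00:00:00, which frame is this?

frame 408736

Total seconds to the label: (4 × 3600 + 32 × 60 + 29) = 16349.
Frame index = 16349 × 25 + 11 = 408736.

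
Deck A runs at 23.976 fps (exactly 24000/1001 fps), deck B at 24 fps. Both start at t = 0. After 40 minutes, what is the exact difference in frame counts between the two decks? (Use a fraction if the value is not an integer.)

40 min = 2400 s.
A emits 24000/1001 × 2400 = 57600000/1001 frames; B emits 24 × 2400 = 57600.
Difference = 57600/1001 frames (≈ 57.5425); B is ahead of A.

57600/1001 frames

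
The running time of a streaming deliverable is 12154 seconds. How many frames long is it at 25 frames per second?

Frames = 12154 × 25 = 303850.

303850 frames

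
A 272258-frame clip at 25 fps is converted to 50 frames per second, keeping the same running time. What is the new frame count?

544516 frames

Target frames = source frames × (target rate / source rate) = 272258 × (50)/(25) = 272258 × 2 = 544516.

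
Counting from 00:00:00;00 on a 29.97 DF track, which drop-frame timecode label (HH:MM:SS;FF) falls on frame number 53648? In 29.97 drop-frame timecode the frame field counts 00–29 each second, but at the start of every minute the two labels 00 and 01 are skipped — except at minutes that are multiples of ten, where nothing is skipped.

Each 10-minute DF block holds 10 × 60 × 30 − 9 × 2 = 17982 frames. 53648 ÷ 17982 → 2 full blocks, remainder 17684.
Within the partial block the first minute is 1800 frames and each further minute 1798, so 9 further minute boundaries passed. Total skipped labels = 18 × 2 + 2 × 9 = 54.
Non-drop label index = 53648 + 54 = 53702; at 30 labels/s that is 00:29:50:02, i.e. DF 00:29:50;02.

00:29:50;02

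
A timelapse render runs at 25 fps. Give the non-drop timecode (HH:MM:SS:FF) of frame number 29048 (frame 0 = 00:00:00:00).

29048 ÷ 25 = 1161 full seconds, remainder 23 frames.
1161 s = 0 h 19 min 21 s.
Timecode: 00:19:21:23.

00:19:21:23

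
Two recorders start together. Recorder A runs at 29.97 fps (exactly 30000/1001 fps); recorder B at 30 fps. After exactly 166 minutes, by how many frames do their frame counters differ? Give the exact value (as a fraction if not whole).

166 min = 9960 s.
A emits 30000/1001 × 9960 = 298800000/1001 frames; B emits 30 × 9960 = 298800.
Difference = 298800/1001 frames (≈ 298.5015); B is ahead of A.

298800/1001 frames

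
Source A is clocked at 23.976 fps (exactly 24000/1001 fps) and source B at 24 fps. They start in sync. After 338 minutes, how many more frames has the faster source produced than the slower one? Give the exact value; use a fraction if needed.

37440/77 frames

338 min = 20280 s.
A emits 24000/1001 × 20280 = 37440000/77 frames; B emits 24 × 20280 = 486720.
Difference = 37440/77 frames (≈ 486.2338); B is ahead of A.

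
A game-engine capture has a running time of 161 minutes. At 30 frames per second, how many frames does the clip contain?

289800 frames

161 min = 9660 s.
Frames = 9660 × 30 = 289800.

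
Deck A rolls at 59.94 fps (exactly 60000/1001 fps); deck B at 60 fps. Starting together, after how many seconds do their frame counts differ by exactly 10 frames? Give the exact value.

The gap grows by |60 − 60000/1001| = 60/1001 frames per second.
Time for a 10-frame gap: 10 ÷ (60/1001) = 1001/6 s.

1001/6 seconds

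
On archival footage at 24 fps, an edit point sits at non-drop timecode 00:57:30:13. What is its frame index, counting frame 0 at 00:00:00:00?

82813

Total seconds to the label: (0 × 3600 + 57 × 60 + 30) = 3450.
Frame index = 3450 × 24 + 13 = 82813.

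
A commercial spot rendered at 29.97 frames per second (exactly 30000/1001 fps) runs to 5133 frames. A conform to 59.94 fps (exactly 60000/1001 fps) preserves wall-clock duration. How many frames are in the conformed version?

Target frames = source frames × (target rate / source rate) = 5133 × (60000/1001)/(30000/1001) = 5133 × 2 = 10266.

10266 frames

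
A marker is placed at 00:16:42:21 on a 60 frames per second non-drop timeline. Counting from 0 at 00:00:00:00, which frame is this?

Total seconds to the label: (0 × 3600 + 16 × 60 + 42) = 1002.
Frame index = 1002 × 60 + 21 = 60141.

60141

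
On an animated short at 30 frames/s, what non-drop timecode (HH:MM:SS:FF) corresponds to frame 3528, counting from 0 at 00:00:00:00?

3528 ÷ 30 = 117 full seconds, remainder 18 frames.
117 s = 0 h 1 min 57 s.
Timecode: 00:01:57:18.

00:01:57:18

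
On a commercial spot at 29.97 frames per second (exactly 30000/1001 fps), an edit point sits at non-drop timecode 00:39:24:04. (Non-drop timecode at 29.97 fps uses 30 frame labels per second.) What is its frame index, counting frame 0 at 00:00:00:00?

Total seconds to the label: (0 × 3600 + 39 × 60 + 24) = 2364.
Frame index = 2364 × 30 + 4 = 70924.

frame 70924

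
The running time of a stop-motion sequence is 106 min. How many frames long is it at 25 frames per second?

106 min = 6360 s.
Frames = 6360 × 25 = 159000.

159000 frames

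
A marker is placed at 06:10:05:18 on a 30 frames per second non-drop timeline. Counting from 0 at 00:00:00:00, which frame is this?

frame 666168

Total seconds to the label: (6 × 3600 + 10 × 60 + 5) = 22205.
Frame index = 22205 × 30 + 18 = 666168.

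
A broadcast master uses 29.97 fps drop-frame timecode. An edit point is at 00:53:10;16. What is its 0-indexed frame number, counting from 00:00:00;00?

95620

As if non-drop at 30 labels/s: (0 × 3600 + 53 × 60 + 10) × 30 + 16 = 95716.
Minute boundaries passed: 53; those not divisible by 10: 53 − 5 = 48; dropped labels = 2 × 48 = 96.
Actual frame index = 95716 − 96 = 95620.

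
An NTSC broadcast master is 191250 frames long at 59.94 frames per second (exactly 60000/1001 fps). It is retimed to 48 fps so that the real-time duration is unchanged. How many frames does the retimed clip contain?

Target frames = source frames × (target rate / source rate) = 191250 × (48)/(60000/1001) = 191250 × 1001/1250 = 153153.

153153 frames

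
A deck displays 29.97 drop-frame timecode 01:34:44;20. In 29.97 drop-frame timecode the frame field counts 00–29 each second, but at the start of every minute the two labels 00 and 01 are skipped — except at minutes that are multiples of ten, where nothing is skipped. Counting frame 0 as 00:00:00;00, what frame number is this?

170370

As if non-drop at 30 labels/s: (1 × 3600 + 34 × 60 + 44) × 30 + 20 = 170540.
Minute boundaries passed: 94; those not divisible by 10: 94 − 9 = 85; dropped labels = 2 × 85 = 170.
Actual frame index = 170540 − 170 = 170370.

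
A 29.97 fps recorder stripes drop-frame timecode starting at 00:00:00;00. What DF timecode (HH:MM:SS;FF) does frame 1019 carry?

00:00:33;29

Each 10-minute DF block holds 10 × 60 × 30 − 9 × 2 = 17982 frames. 1019 ÷ 17982 → 0 full blocks, remainder 1019.
Within the partial block the first minute is 1800 frames and each further minute 1798, so 0 further minute boundaries passed. Total skipped labels = 18 × 0 + 2 × 0 = 0.
Non-drop label index = 1019 + 0 = 1019; at 30 labels/s that is 00:00:33:29, i.e. DF 00:00:33;29.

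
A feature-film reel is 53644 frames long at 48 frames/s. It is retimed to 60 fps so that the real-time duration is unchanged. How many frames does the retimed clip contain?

Target frames = source frames × (target rate / source rate) = 53644 × (60)/(48) = 53644 × 5/4 = 67055.

67055 frames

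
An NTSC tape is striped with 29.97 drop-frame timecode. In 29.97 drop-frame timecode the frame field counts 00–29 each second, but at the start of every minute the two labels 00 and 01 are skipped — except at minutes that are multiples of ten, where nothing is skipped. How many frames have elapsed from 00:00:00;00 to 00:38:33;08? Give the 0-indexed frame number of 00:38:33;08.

Complete 10-minute blocks: 3, each 17982 frames → 53946.
Remaining 8 whole minutes in the current block: 1800 + 7 × 1798 = 14386 frames.
Within the current minute: 33 × 30 + 8 − 2 = 996 (labels ;00/;01 skipped at this minute). Total = 53946 + 14386 + 996 = 69328.

69328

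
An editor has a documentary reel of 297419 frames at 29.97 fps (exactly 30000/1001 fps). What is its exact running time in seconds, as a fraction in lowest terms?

Running time = 297419 ÷ (30000/1001) = 297419 × 1001/30000 = 297716419/30000 s.

297716419/30000 seconds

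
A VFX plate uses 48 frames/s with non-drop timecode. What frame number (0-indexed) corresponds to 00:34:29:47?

Total seconds to the label: (0 × 3600 + 34 × 60 + 29) = 2069.
Frame index = 2069 × 48 + 47 = 99359.

frame 99359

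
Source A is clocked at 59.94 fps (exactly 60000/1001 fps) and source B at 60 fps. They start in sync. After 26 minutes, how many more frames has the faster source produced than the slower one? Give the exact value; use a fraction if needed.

26 min = 1560 s.
A emits 60000/1001 × 1560 = 7200000/77 frames; B emits 60 × 1560 = 93600.
Difference = 7200/77 frames (≈ 93.5065); B is ahead of A.

7200/77 frames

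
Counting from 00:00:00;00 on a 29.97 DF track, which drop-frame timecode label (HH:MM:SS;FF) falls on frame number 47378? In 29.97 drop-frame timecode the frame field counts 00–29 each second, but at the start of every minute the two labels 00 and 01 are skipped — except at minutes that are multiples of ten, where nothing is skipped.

00:26:20;26

Ten DF minutes hold 17982 frames, so frame 47378 lies in block 2 (frames 35964–53945) with 11414 frames into that block.
The block's first minute is 1800 frames and the rest 1798 each; 11414 frames reaches minute 6, so 2 × 18 + 6 × 2 = 48 labels have been skipped so far.
Adding those back, label number 47378 + 48 = 47426 at 30 labels/s is 1580 s + 26 f = 0 h 26 min 20 s frame 26, i.e. 00:26:20;26.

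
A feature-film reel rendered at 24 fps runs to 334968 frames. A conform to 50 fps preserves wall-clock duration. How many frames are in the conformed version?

697850 frames

Target frames = source frames × (target rate / source rate) = 334968 × (50)/(24) = 334968 × 25/12 = 697850.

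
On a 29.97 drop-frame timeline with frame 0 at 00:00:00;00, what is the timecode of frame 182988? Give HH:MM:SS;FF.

01:41:45;20

Ten DF minutes hold 17982 frames, so frame 182988 lies in block 10 (frames 179820–197801) with 3168 frames into that block.
The block's first minute is 1800 frames and the rest 1798 each; 3168 frames reaches minute 1, so 10 × 18 + 1 × 2 = 182 labels have been skipped so far.
Adding those back, label number 182988 + 182 = 183170 at 30 labels/s is 6105 s + 20 f = 1 h 41 min 45 s frame 20, i.e. 01:41:45;20.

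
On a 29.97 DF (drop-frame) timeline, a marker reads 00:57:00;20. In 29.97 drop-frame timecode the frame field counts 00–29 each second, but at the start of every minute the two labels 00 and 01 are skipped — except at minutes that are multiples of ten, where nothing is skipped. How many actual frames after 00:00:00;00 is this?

As if non-drop at 30 labels/s: (0 × 3600 + 57 × 60 + 0) × 30 + 20 = 102620.
Minute boundaries passed: 57; those not divisible by 10: 57 − 5 = 52; dropped labels = 2 × 52 = 104.
Actual frame index = 102620 − 104 = 102516.

102516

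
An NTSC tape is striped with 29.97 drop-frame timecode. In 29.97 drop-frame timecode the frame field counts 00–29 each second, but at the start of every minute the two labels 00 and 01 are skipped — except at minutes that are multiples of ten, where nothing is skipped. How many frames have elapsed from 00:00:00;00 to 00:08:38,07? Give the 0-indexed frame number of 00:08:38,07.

15531

As if non-drop at 30 labels/s: (0 × 3600 + 8 × 60 + 38) × 30 + 7 = 15547.
Minute boundaries passed: 8; those not divisible by 10: 8 − 0 = 8; dropped labels = 2 × 8 = 16.
Actual frame index = 15547 − 16 = 15531.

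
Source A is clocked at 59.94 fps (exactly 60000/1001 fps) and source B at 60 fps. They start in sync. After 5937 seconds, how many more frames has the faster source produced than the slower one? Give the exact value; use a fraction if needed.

A emits 60000/1001 × 5937 = 356220000/1001 frames; B emits 60 × 5937 = 356220.
Difference = 356220/1001 frames (≈ 355.8641); B is ahead of A.

356220/1001 frames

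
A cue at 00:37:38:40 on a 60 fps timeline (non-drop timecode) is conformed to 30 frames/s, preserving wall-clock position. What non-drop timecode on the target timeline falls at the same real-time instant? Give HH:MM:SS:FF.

00:37:38:20

Source frame index: (0×3600 + 37×60 + 38) × 60 + 40 = 135520.
Real time: 135520 / (60) = 6776/3 s.
Target frame: (6776/3) × (30) = 67760.
At 30 labels/s: frame 67760 → 00:37:38:20.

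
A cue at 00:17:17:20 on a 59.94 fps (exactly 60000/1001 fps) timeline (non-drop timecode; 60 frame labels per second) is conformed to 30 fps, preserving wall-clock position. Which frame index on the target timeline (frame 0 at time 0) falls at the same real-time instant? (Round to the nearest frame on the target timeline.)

frame 31151

Source frame index: (0×3600 + 17×60 + 17) × 60 + 20 = 62240.
Real time: 62240 / (60000/1001) = 389389/375 s.
Target frame: (389389/375) × (30) = 778778/25 ≈ 31151.120 → 31151.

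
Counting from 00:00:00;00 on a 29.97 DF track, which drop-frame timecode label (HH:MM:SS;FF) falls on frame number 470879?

Each 10-minute DF block holds 10 × 60 × 30 − 9 × 2 = 17982 frames. 470879 ÷ 17982 → 26 full blocks, remainder 3347.
Within the partial block the first minute is 1800 frames and each further minute 1798, so 1 further minute boundary passed. Total skipped labels = 18 × 26 + 2 × 1 = 470.
Non-drop label index = 470879 + 470 = 471349; at 30 labels/s that is 04:21:51:19, i.e. DF 04:21:51;19.

04:21:51;19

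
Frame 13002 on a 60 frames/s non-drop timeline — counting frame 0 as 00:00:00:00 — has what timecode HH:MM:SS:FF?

00:03:36:42

13002 ÷ 60 = 216 full seconds, remainder 42 frames.
216 s = 0 h 3 min 36 s.
Timecode: 00:03:36:42.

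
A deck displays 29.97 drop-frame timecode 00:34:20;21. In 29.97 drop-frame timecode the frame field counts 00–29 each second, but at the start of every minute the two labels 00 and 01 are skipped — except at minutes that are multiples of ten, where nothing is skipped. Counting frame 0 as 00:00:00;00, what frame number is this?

61759

Complete 10-minute blocks: 3, each 17982 frames → 53946.
Remaining 4 whole minutes in the current block: 1800 + 3 × 1798 = 7194 frames.
Within the current minute: 20 × 30 + 21 − 2 = 619 (labels ;00/;01 skipped at this minute). Total = 53946 + 7194 + 619 = 61759.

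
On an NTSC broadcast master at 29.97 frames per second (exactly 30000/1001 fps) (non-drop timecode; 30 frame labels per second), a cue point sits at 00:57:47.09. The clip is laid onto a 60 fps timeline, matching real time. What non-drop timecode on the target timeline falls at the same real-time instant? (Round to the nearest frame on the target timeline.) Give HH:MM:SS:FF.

00:57:50:46

Source frame index: (0×3600 + 57×60 + 47) × 30 + 9 = 104019.
Real time: 104019 / (30000/1001) = 34707673/10000 s.
Target frame: (34707673/10000) × (60) = 104123019/500 ≈ 208246.038 → 208246.
At 60 labels/s: frame 208246 → 00:57:50:46.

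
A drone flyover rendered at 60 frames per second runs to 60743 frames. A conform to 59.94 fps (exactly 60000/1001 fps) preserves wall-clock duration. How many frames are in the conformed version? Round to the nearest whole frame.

60682 frames

Frames at target rate = 60743 × (60000/1001) / (60) = 60743000/1001 ≈ 60682.318.
Nearest whole frame: 60682.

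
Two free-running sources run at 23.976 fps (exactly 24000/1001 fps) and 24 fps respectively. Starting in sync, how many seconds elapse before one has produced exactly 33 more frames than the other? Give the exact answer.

The gap grows by |24 − 24000/1001| = 24/1001 frames per second.
Time for a 33-frame gap: 33 ÷ (24/1001) = 1376.375 s.

1376.375 seconds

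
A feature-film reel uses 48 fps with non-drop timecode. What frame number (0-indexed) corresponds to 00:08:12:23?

Total seconds to the label: (0 × 3600 + 8 × 60 + 12) = 492.
Frame index = 492 × 48 + 23 = 23639.

23639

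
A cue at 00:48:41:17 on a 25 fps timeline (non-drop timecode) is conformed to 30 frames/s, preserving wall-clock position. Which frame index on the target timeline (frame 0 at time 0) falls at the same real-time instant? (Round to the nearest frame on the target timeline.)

frame 87650

Source frame index: (0×3600 + 48×60 + 41) × 25 + 17 = 73042.
Real time: 73042 / (25) = 73042/25 s.
Target frame: (73042/25) × (30) = 438252/5 ≈ 87650.400 → 87650.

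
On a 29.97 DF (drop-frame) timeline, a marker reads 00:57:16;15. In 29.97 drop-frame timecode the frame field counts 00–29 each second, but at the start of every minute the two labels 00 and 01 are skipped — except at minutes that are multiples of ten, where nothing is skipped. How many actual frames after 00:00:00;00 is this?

102991

As if non-drop at 30 labels/s: (0 × 3600 + 57 × 60 + 16) × 30 + 15 = 103095.
Minute boundaries passed: 57; those not divisible by 10: 57 − 5 = 52; dropped labels = 2 × 52 = 104.
Actual frame index = 103095 − 104 = 102991.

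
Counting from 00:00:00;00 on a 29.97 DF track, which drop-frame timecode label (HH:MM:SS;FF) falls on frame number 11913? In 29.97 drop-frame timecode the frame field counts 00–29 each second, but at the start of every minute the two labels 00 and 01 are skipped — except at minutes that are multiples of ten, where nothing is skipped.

00:06:37;15

Ten DF minutes hold 17982 frames, so frame 11913 lies in block 0 (frames 0–17981) with 11913 frames into that block.
The block's first minute is 1800 frames and the rest 1798 each; 11913 frames reaches minute 6, so 0 × 18 + 6 × 2 = 12 labels have been skipped so far.
Adding those back, label number 11913 + 12 = 11925 at 30 labels/s is 397 s + 15 f = 0 h 6 min 37 s frame 15, i.e. 00:06:37;15.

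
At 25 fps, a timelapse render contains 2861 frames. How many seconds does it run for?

114.44 seconds

Running time = 2861 / (25) = 114.44 s.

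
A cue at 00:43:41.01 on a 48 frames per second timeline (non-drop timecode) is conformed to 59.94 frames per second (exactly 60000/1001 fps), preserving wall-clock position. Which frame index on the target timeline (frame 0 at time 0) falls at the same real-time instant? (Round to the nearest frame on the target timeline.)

frame 157104

Source frame index: (0×3600 + 43×60 + 41) × 48 + 1 = 125809.
Real time: 125809 / (48) = 125809/48 s.
Target frame: (125809/48) × (60000/1001) = 157261250/1001 ≈ 157104.146 → 157104.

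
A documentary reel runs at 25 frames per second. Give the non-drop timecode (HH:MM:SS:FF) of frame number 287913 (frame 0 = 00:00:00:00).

03:11:56:13

287913 ÷ 25 = 11516 full seconds, remainder 13 frames.
11516 s = 3 h 11 min 56 s.
Timecode: 03:11:56:13.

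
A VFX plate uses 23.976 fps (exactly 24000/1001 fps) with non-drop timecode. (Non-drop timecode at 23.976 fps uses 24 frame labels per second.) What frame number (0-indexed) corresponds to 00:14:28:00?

20832

Total seconds to the label: (0 × 3600 + 14 × 60 + 28) = 868.
Frame index = 868 × 24 + 0 = 20832.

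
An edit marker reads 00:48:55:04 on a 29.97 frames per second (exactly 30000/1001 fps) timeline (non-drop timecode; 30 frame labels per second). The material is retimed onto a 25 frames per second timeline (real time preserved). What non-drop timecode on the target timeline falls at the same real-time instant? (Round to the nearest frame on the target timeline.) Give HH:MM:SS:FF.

Source frame index: (0×3600 + 48×60 + 55) × 30 + 4 = 88054.
Real time: 88054 / (30000/1001) = 44071027/15000 s.
Target frame: (44071027/15000) × (25) = 44071027/600 ≈ 73451.712 → 73452.
At 25 labels/s: frame 73452 → 00:48:58:02.

00:48:58:02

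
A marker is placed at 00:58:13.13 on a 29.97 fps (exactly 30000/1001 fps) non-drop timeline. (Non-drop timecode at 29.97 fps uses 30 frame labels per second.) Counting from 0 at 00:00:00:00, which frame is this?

Total seconds to the label: (0 × 3600 + 58 × 60 + 13) = 3493.
Frame index = 3493 × 30 + 13 = 104803.

frame 104803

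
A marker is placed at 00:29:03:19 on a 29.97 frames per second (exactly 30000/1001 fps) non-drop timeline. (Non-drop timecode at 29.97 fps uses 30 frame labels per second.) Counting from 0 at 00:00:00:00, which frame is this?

Total seconds to the label: (0 × 3600 + 29 × 60 + 3) = 1743.
Frame index = 1743 × 30 + 19 = 52309.

frame 52309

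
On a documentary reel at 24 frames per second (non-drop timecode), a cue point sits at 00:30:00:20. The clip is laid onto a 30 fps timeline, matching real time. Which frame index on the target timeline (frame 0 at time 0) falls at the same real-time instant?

Source frame index: (0×3600 + 30×60 + 0) × 24 + 20 = 43220.
Real time: 43220 / (24) = 10805/6 s.
Target frame: (10805/6) × (30) = 54025.

frame 54025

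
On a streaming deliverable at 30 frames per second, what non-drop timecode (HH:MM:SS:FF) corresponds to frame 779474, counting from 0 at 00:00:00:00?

07:13:02:14

779474 ÷ 30 = 25982 full seconds, remainder 14 frames.
25982 s = 7 h 13 min 2 s.
Timecode: 07:13:02:14.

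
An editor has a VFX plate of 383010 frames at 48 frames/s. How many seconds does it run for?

Running time = 383010 / (48) = 7979.375 s.

7979.375 seconds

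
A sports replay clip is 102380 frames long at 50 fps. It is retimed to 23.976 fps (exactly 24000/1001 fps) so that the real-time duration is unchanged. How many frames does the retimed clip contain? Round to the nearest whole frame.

Frames at target rate = 102380 × (24000/1001) / (50) = 49142400/1001 ≈ 49093.307.
Nearest whole frame: 49093.

49093 frames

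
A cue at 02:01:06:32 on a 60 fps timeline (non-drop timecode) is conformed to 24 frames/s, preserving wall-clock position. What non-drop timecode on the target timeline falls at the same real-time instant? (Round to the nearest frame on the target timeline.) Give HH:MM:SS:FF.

02:01:06:13

Source frame index: (2×3600 + 1×60 + 6) × 60 + 32 = 435992.
Real time: 435992 / (60) = 108998/15 s.
Target frame: (108998/15) × (24) = 871984/5 ≈ 174396.800 → 174397.
At 24 labels/s: frame 174397 → 02:01:06:13.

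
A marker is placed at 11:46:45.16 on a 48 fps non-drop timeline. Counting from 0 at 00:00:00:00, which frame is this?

frame 2035456

Total seconds to the label: (11 × 3600 + 46 × 60 + 45) = 42405.
Frame index = 42405 × 48 + 16 = 2035456.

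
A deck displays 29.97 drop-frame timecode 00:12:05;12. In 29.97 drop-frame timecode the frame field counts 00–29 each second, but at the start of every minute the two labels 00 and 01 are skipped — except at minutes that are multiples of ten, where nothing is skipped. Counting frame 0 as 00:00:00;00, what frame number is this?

As if non-drop at 30 labels/s: (0 × 3600 + 12 × 60 + 5) × 30 + 12 = 21762.
Minute boundaries passed: 12; those not divisible by 10: 12 − 1 = 11; dropped labels = 2 × 11 = 22.
Actual frame index = 21762 − 22 = 21740.

21740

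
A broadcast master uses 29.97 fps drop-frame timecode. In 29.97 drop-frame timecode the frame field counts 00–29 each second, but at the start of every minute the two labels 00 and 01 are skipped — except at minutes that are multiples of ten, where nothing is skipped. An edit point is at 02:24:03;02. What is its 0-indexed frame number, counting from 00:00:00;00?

Complete 10-minute blocks: 14, each 17982 frames → 251748.
Remaining 4 whole minutes in the current block: 1800 + 3 × 1798 = 7194 frames.
Within the current minute: 3 × 30 + 2 − 2 = 90 (labels ;00/;01 skipped at this minute). Total = 251748 + 7194 + 90 = 259032.

259032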